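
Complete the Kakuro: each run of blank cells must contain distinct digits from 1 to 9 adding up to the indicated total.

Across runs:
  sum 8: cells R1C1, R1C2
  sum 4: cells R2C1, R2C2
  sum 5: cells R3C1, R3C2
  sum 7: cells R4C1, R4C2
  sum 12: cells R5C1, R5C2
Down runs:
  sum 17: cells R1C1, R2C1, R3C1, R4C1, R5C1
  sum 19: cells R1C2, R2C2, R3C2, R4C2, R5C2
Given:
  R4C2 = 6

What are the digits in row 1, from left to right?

6 2

4 in 2 cells must be {1,3}.
R4C1 = 7 − 6 = 1 completes the 7 across.
Given what's placed, R2C1 must be 3 to fit the 4 across and 17 down.
R2C2 = 4 − 3 = 1 completes the 4 across.
No cell is forced outright now. R3C1 can only be 2 or 4 (the digits allowed by both its 5 across and its 17 down). If R3C1 = 4: then R3C2 would have to be in {1} for the 5 across but in {2,3,4,5,7} for the 19 down — contradiction. So R3C1 = 2.
R3C2 = 5 − 2 = 3 completes the 5 across.
Nothing is forced directly, so branch on R1C1, whose candidates are 5 or 6 or 7. If R1C1 = 5: then R1C2 would have to be in {3} for the 8 across but in {2,4,5,7} for the 19 down — contradiction. If R1C1 = 7: then R1C2 would have to be in {1} for the 8 across but in {2,4,5,7} for the 19 down — contradiction. So R1C1 = 6.
R1C2 = 8 − 6 = 2 completes the 8 across.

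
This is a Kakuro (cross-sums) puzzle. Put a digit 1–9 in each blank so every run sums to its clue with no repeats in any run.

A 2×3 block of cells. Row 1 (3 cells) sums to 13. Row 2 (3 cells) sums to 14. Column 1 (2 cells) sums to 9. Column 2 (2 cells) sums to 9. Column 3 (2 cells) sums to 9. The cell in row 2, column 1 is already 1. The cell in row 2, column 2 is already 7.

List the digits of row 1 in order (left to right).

(1,1) = 9 − 1 = 8 completes the 9 down.
(1,2) = 9 − 7 = 2 completes the 9 down.
(1,3) = 13 − 10 = 3 completes the 13 across.
(2,3) = 14 − 8 = 6 completes the 14 across.

8 2 3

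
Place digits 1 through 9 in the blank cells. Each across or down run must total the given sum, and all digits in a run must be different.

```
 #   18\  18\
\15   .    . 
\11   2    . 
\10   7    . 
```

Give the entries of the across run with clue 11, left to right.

2 9

R1C1 = 18 − 9 = 9 completes the 18 down.
R1C2 = 15 − 9 = 6 completes the 15 across.
R2C2 = 11 − 2 = 9 completes the 11 across.
R3C2 = 10 − 7 = 3 completes the 10 across.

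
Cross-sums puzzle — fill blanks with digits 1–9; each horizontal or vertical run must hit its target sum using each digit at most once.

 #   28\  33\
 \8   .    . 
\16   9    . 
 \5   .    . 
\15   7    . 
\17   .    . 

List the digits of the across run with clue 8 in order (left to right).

16 in 2 cells must be {7,9}; 17 in 2 cells must be {8,9}.
R2C2 = 16 − 9 = 7 completes the 16 across.
R4C2 = 15 − 7 = 8 completes the 15 across.
R5C1 = 8: the only remaining digit allowed by both the 17 across and the 28 down.
R5C2 = 17 − 8 = 9 completes the 17 across.
No cell is forced outright now. R1C1 can only be 1 or 3 (the digits allowed by both its 8 across and its 28 down). If R1C1 = 1: then R1C2 would have to be in {7} for the 8 across but in {3,4,5,6} for the 33 down — contradiction. So R1C1 = 3.
R1C2 = 8 − 3 = 5 completes the 8 across.

3 5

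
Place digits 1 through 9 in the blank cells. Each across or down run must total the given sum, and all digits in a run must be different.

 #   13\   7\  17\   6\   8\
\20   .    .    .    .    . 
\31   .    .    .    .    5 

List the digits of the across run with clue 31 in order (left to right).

17 in 2 cells must be {8,9}.
R1C5 = 8 − 5 = 3 completes the 8 down.
Nothing is forced directly, so branch on R2C4, whose candidates are 2 or 4. If R2C4 = 2: that forces R1C4 = 4, after which R2C2 would have to be in {7,8,9} for the 31 across but in {1,2,3,4,5,6} for the 7 down — contradiction. So R2C4 = 4.
R1C4 = 6 − 4 = 2 completes the 6 down.
R2C2 = 6: the only remaining digit allowed by both the 31 across and the 7 down.
Given what's placed, R2C3 must be 9 to fit the 31 across and 17 down.
R1C2 = 7 − 6 = 1 completes the 7 down.
R1C3 = 17 − 9 = 8 completes the 17 down.
R2C1 = 31 − 24 = 7 completes the 31 across.

7 6 9 4 5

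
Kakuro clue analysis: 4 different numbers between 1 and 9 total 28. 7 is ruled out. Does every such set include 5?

Yes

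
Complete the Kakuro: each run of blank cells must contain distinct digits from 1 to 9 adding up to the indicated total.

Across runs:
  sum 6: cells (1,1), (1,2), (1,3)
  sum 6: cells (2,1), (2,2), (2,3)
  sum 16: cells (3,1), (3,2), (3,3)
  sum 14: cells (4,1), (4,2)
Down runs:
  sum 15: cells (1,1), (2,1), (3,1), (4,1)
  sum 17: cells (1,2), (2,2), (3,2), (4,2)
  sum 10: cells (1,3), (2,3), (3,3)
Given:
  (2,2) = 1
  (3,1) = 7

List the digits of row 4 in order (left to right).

5 9

6 in 3 cells must be {1,2,3}.
(4,1) = 5: the only remaining digit allowed by both the 14 across and the 15 down.
(4,2) = 14 − 5 = 9 completes the 14 across.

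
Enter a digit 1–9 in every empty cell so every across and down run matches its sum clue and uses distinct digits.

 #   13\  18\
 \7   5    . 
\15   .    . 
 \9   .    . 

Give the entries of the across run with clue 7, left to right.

R1C2 = 7 − 5 = 2 completes the 7 across.
Given what's placed, R3C2 must be 7 to fit the 9 across and 18 down.
R2C2 = 18 − 9 = 9 completes the 18 down.
R3C1 = 9 − 7 = 2 completes the 9 across.
R2C1 = 15 − 9 = 6 completes the 15 across.

5, 2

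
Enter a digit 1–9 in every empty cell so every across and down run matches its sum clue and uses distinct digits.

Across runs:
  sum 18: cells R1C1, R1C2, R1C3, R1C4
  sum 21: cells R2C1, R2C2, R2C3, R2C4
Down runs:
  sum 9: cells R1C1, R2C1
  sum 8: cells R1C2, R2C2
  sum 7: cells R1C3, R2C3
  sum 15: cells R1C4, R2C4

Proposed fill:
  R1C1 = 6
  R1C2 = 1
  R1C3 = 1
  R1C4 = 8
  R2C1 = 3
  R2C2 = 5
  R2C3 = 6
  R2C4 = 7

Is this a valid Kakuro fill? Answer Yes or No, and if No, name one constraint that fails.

No — the down run R1C2–R2C2 sums to 6, not 8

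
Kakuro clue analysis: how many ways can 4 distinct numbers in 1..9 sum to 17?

9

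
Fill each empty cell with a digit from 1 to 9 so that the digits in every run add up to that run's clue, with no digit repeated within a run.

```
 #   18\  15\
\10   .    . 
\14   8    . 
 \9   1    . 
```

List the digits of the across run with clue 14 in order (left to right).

8 6

R1C1 = 18 − 9 = 9 completes the 18 down.
R1C2 = 10 − 9 = 1 completes the 10 across.
R2C2 = 14 − 8 = 6 completes the 14 across.
R3C2 = 9 − 1 = 8 completes the 9 across.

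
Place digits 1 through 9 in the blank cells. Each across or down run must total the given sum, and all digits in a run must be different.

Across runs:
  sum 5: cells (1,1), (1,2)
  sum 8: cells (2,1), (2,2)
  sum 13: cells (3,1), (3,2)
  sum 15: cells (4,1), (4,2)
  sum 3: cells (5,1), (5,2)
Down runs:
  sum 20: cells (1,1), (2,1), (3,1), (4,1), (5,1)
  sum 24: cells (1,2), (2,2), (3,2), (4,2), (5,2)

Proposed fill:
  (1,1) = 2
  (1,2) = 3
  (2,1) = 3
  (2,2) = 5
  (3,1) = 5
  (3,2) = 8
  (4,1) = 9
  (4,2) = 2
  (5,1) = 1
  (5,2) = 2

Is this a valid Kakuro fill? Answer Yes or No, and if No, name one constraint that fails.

No — the across run (4,1)–(4,2) sums to 11, not 15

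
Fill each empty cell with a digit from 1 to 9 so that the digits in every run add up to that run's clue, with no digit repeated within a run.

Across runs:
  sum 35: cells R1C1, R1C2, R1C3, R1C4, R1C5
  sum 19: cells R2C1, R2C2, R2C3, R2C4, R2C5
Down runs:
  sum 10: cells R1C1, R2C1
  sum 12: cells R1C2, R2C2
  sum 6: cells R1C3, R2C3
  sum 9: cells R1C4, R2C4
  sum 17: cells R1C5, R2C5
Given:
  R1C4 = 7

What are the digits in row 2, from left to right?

35 in 5 cells must be {5,6,7,8,9}; 17 in 2 cells must be {8,9}.
R1C3 = 5: the only remaining digit allowed by both the 35 across and the 6 down.
R2C3 = 6 − 5 = 1 completes the 6 down.
R2C4 = 9 − 7 = 2 completes the 9 down.
Nothing is forced directly, so branch on R1C2, whose candidates are 8 or 9. If R1C2 = 8: that forces R1C5 = 9, R2C2 = 4, after which R2C5 would have to be in {3,5,7,9} for the 19 across but in {8} for the 17 down — contradiction. So R1C2 = 9.
R1C5 = 8: the only remaining digit allowed by both the 35 across and the 17 down.
R2C2 = 12 − 9 = 3 completes the 12 down.
R2C5 = 17 − 8 = 9 completes the 17 down.
R1C1 = 35 − 29 = 6 completes the 35 across.
R2C1 = 19 − 15 = 4 completes the 19 across.

4 3 1 2 9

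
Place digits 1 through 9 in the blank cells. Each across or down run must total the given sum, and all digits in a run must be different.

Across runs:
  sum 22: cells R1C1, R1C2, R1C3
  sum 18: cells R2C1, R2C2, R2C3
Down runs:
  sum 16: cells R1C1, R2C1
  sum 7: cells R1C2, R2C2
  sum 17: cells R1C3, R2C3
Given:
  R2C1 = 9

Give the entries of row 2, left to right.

9 1 8

16 in 2 cells must be {7,9}; 17 in 2 cells must be {8,9}.
R1C1 = 16 − 9 = 7 completes the 16 down.
Given what's placed, R1C2 must be 6 to fit the 22 across and 7 down.
R1C3 = 22 − 13 = 9 completes the 22 across.
R2C2 = 7 − 6 = 1 completes the 7 down.
R2C3 = 18 − 10 = 8 completes the 18 across.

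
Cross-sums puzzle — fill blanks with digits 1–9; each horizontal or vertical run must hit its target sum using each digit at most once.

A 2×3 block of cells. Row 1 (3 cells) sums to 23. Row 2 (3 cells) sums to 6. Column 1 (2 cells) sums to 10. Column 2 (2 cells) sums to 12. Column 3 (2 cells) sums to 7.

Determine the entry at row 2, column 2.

3

23 in 3 cells must be {6,8,9}; 6 in 3 cells must be {1,2,3}.
The 23 across and the 7 down share only 6, so (1,3) = 6.
The 6 across and the 12 down share only 3, so (2,2) = 3.
(2,3) = 7 − 6 = 1 completes the 7 down.
(1,2) = 12 − 3 = 9 completes the 12 down.
(2,1) = 6 − 4 = 2 completes the 6 across.
(1,1) = 23 − 15 = 8 completes the 23 across.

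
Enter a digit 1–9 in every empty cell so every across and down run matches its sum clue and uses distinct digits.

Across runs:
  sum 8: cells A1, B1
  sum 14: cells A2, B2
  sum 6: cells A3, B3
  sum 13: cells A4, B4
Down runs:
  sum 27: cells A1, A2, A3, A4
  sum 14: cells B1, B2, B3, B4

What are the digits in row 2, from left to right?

9 5

Nothing is forced directly, so branch on A3, whose candidates are 4 or 5. If A3 = 4: that forces A1 = 6, B1 = 2, after which B3 would have to be in {2} for the 6 across but in {1,3,4,5,6,7,8} for the 14 down — contradiction. So A3 = 5.
B3 = 6 − 5 = 1 completes the 6 across.
Nothing is forced directly, so branch on A1, whose candidates are 6 or 7. If A1 = 7: then B1 would have to be in {1} for the 8 across but in {2,3,4,5,6,7,8} for the 14 down — contradiction. So A1 = 6.
B1 = 8 − 6 = 2 completes the 8 across.
A2 = 9: the only remaining digit allowed by both the 14 across and the 27 down.
B2 = 14 − 9 = 5 completes the 14 across.
A4 = 27 − 20 = 7 completes the 27 down.
B4 = 13 − 7 = 6 completes the 13 across.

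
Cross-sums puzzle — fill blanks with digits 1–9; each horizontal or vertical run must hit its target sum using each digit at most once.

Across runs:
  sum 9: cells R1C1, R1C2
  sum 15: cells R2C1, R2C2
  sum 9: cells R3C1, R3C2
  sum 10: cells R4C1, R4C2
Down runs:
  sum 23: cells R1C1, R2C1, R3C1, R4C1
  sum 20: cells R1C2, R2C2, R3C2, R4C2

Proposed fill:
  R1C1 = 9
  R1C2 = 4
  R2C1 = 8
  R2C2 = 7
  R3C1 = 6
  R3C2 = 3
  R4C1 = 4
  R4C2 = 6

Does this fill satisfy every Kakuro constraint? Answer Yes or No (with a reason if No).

No — the down run R1C1–R4C1 sums to 27, not 23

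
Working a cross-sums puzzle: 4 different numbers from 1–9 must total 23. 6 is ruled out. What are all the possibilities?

4 distinct digits from 1–9 sum between 10 and 30.
Dropping sets that contain 6.

{1,5,8,9}; {2,4,8,9}; {2,5,7,9}; {3,4,7,9}; {3,5,7,8}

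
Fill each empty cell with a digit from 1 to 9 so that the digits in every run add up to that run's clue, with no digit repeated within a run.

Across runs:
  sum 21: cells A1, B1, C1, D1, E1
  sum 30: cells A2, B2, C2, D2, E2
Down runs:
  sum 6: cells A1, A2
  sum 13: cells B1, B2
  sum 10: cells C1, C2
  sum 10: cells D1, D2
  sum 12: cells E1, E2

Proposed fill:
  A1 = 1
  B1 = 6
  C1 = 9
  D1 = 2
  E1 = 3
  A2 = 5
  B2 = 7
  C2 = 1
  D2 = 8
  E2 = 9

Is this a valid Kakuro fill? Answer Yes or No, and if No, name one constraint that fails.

Yes

Across: 1+6+9+2+3=21; 5+7+1+8+9=30. Down: 1+5=6; 6+7=13; 9+1=10; 2+8=10; 3+9=12. No digit repeats within any run.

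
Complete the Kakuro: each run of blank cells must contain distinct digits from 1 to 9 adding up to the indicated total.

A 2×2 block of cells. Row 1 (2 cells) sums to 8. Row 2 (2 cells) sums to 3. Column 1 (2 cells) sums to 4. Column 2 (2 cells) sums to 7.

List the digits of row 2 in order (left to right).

3 in 2 cells must be {1,2}; 4 in 2 cells must be {1,3}.
The 3 across and the 4 down share only 1, so (2,1) = 1.
(2,2) = 3 − 1 = 2 completes the 3 across.
(1,1) = 4 − 1 = 3 completes the 4 down.
(1,2) = 8 − 3 = 5 completes the 8 across.

1 2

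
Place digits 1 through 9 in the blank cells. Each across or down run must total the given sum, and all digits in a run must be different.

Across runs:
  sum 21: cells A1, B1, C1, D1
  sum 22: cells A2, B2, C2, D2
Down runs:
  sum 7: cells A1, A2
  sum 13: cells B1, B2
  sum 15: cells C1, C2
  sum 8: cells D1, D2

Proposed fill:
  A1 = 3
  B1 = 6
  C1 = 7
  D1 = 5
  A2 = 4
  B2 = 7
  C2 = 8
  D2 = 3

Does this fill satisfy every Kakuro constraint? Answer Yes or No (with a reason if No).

Yes

Across: 3+6+7+5=21; 4+7+8+3=22. Down: 3+4=7; 6+7=13; 7+8=15; 5+3=8. No digit repeats within any run.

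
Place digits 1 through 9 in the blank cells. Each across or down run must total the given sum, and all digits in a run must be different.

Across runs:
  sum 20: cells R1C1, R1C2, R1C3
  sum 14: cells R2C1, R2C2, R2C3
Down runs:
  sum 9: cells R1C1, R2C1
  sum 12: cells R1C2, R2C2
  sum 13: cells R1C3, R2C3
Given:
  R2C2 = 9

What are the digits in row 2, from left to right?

1 9 4

R1C2 = 12 − 9 = 3 completes the 12 down.
R2C3 = 4: the only remaining digit allowed by both the 14 across and the 13 down.
Given what's placed, R1C1 must be 8 to fit the 20 across and 9 down.
R1C3 = 20 − 11 = 9 completes the 20 across.
R2C1 = 14 − 13 = 1 completes the 14 across.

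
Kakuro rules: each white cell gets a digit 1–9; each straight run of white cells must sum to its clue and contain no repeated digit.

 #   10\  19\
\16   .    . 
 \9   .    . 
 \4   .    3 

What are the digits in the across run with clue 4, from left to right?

16 in 2 cells must be {7,9}; 4 in 2 cells must be {1,3}.
Intersecting the 16 across with the 10 down forces R1C1 = 7.
R1C2 = 16 − 7 = 9 completes the 16 across.
R2C2 = 19 − 12 = 7 completes the 19 down.
R3C1 = 4 − 3 = 1 completes the 4 across.
R2C1 = 9 − 7 = 2 completes the 9 across.

1, 3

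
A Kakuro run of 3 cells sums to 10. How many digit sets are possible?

3 distinct digits from 1–9 sum between 6 and 24.
Enumerating: {1,2,7}, {1,3,6}, {1,4,5}, {2,3,5}.

4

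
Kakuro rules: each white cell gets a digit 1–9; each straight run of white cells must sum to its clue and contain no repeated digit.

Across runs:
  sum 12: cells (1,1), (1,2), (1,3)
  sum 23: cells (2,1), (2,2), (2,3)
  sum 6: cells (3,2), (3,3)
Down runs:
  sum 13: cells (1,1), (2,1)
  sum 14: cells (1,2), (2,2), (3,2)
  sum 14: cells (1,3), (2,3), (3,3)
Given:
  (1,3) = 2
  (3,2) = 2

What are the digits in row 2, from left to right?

6, 9, 8

23 in 3 cells must be {6,8,9}.
(3,3) = 6 − 2 = 4 completes the 6 across.
(2,3) = 14 − 6 = 8 completes the 14 down.
(2,2) = 9: the only remaining digit allowed by both the 23 across and the 14 down.
(1,2) = 14 − 11 = 3 completes the 14 down.
(2,1) = 23 − 17 = 6 completes the 23 across.
(1,1) = 12 − 5 = 7 completes the 12 across.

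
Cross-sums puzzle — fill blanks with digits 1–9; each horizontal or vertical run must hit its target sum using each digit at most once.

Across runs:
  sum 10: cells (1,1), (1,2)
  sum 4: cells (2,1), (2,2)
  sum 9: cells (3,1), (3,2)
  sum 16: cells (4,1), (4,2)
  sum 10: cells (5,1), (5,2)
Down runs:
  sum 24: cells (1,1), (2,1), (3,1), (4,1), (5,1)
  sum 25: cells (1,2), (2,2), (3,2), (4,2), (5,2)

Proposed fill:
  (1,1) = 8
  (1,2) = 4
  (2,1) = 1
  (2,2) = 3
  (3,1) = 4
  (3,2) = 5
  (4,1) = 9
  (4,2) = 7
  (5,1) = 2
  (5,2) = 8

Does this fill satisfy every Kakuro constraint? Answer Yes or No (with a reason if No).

No — the across run (1,1)–(1,2) sums to 12, not 10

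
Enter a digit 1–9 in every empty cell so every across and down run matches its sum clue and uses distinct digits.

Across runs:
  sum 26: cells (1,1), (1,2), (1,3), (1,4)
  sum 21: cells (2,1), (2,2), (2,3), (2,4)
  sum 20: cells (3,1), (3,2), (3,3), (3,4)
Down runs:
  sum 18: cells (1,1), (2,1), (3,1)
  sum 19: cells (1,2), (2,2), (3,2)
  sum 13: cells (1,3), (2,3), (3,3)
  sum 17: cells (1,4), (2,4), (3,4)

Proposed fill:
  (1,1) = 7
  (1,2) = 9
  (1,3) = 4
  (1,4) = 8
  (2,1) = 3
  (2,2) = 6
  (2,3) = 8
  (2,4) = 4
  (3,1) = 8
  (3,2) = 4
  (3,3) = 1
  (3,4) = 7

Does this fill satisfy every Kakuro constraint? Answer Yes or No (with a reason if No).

No — the down run (1,4)–(3,4) sums to 19, not 17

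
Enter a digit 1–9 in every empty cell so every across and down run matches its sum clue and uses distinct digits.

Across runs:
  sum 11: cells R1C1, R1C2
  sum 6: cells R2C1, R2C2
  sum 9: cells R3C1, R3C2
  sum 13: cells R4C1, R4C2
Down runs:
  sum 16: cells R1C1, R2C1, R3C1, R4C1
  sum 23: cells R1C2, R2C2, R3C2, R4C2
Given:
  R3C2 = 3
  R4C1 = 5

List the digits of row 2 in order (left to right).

R3C1 = 9 − 3 = 6 completes the 9 across.
R4C2 = 13 − 5 = 8 completes the 13 across.
Given what's placed, R2C2 must be 5 to fit the 6 across and 23 down.
R1C2 = 23 − 16 = 7 completes the 23 down.
R2C1 = 6 − 5 = 1 completes the 6 across.
R1C1 = 11 − 7 = 4 completes the 11 across.

1, 5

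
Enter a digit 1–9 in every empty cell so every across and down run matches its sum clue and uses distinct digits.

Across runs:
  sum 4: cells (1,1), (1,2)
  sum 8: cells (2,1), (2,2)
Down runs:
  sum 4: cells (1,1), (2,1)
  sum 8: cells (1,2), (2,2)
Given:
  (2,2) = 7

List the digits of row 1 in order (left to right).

3 1

4 in 2 cells must be {1,3}.
(1,2) = 8 − 7 = 1 completes the 8 down.
(2,1) = 8 − 7 = 1 completes the 8 across.
(1,1) = 4 − 1 = 3 completes the 4 across.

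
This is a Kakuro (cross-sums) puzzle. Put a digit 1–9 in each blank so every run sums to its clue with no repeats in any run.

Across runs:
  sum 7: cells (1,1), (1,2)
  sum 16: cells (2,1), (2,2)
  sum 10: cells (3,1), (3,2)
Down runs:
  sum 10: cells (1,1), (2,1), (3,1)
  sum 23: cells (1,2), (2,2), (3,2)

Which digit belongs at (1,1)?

1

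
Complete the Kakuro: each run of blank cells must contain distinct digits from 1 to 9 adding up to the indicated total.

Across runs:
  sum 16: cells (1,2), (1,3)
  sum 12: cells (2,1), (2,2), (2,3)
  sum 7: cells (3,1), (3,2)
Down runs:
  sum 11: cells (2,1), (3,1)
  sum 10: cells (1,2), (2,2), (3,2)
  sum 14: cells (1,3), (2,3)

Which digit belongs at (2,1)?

6

16 in 2 cells must be {7,9}.
The 16 across and the 10 down share only 7, so (1,2) = 7.
(1,3) = 16 − 7 = 9 completes the 16 across.
(2,3) = 14 − 9 = 5 completes the 14 down.
(2,2) = 1: the only remaining digit allowed by both the 12 across and the 10 down.
(3,2) = 10 − 8 = 2 completes the 10 down.
(2,1) = 12 − 6 = 6 completes the 12 across.
(3,1) = 7 − 2 = 5 completes the 7 across.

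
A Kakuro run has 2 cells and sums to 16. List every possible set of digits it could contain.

{7,9}

2 distinct digits from 1–9 sum between 3 and 17.
Only one set works: {7,9}.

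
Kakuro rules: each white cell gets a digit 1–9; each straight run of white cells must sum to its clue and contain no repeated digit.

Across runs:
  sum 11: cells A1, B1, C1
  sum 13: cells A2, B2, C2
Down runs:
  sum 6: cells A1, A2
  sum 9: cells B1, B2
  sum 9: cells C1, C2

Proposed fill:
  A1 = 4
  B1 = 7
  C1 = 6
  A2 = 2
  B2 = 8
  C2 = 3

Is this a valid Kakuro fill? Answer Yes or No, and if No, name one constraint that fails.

No — the across run A1–C1 sums to 17, not 11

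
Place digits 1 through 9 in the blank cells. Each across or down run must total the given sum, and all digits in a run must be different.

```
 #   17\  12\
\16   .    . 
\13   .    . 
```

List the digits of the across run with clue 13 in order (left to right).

8 5

16 in 2 cells must be {7,9}; 17 in 2 cells must be {8,9}.
The 16 across and the 17 down share only 9, so R1C1 = 9.
R1C2 = 16 − 9 = 7 completes the 16 across.
R2C1 = 17 − 9 = 8 completes the 17 down.
R2C2 = 13 − 8 = 5 completes the 13 across.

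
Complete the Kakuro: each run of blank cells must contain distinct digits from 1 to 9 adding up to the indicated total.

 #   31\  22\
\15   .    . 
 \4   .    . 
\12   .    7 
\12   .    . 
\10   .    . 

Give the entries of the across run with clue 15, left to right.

6 9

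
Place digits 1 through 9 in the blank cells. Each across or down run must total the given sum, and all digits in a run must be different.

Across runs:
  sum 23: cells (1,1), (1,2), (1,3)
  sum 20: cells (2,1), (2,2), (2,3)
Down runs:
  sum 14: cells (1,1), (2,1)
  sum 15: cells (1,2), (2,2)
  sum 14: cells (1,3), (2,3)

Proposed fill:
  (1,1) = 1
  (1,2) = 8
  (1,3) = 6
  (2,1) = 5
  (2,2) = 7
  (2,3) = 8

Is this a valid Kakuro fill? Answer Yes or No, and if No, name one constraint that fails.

No — the down run (1,1)–(2,1) sums to 6, not 14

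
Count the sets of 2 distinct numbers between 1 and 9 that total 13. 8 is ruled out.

2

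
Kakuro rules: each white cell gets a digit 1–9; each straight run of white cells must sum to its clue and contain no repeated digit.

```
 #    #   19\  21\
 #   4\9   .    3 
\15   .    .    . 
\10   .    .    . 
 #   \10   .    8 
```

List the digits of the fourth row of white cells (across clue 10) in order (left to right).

4 in 2 cells must be {1,3}.
R1C2 = 9 − 3 = 6 completes the 9 across.
R4C2 = 10 − 8 = 2 completes the 10 across.

2 8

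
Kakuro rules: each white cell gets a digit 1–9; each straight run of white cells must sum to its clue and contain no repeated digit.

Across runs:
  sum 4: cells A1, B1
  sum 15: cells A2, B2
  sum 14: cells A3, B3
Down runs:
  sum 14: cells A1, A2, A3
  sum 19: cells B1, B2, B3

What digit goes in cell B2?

4 in 2 cells must be {1,3}.
The 4 across and the 19 down share only 3, so B1 = 3.
Given what's placed, B3 must be 9 to fit the 14 across and 19 down.
A1 = 4 − 3 = 1 completes the 4 across.
B2 = 19 − 12 = 7 completes the 19 down.
A3 = 14 − 9 = 5 completes the 14 across.
A2 = 15 − 7 = 8 completes the 15 across.

7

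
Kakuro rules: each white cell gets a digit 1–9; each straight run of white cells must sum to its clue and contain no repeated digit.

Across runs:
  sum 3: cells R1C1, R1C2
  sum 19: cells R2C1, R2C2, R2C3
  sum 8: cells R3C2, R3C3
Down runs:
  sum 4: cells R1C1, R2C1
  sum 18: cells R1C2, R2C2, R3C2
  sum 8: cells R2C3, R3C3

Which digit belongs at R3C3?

1

3 in 2 cells must be {1,2}; 4 in 2 cells must be {1,3}.
The 3 across and the 4 down share only 1, so R1C1 = 1.
R1C2 = 3 − 1 = 2 completes the 3 across.
R2C1 = 4 − 1 = 3 completes the 4 down.
R2C3 = 7: the only remaining digit allowed by both the 19 across and the 8 down.
R3C2 = 7: the only remaining digit allowed by both the 8 across and the 18 down.
R3C3 = 8 − 7 = 1 completes the 8 across.
R2C2 = 19 − 10 = 9 completes the 19 across.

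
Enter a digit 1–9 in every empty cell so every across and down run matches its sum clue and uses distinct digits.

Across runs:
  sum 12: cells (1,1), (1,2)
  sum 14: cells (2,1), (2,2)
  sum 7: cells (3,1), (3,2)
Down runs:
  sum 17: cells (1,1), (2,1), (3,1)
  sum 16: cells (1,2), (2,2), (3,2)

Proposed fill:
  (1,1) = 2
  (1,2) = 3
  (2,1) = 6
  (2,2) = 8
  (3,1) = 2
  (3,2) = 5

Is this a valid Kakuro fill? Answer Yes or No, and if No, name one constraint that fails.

No — the across run (1,1)–(1,2) sums to 5, not 12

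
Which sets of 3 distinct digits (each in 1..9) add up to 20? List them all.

3 distinct digits from 1–9 sum between 6 and 24.

{3,8,9}; {4,7,9}; {5,6,9}; {5,7,8}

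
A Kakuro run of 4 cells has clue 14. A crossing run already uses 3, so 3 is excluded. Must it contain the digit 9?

No

Counterexample: {1,2,4,7} sums to 14 under that restriction without using 9.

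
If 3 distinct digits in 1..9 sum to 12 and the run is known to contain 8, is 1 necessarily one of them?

Yes

The only way to make 12 from 3 distinct digits under that restriction is {1,3,8}, which contains 1.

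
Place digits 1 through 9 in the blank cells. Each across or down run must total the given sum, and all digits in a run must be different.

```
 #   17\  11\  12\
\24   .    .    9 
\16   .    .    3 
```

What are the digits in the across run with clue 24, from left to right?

24 in 3 cells must be {7,8,9}; 17 in 2 cells must be {8,9}.
Given what's placed, R1C1 must be 8 to fit the 24 across and 17 down.
R1C2 = 24 − 17 = 7 completes the 24 across.
R2C1 = 17 − 8 = 9 completes the 17 down.
R2C2 = 16 − 12 = 4 completes the 16 across.

8, 7, 9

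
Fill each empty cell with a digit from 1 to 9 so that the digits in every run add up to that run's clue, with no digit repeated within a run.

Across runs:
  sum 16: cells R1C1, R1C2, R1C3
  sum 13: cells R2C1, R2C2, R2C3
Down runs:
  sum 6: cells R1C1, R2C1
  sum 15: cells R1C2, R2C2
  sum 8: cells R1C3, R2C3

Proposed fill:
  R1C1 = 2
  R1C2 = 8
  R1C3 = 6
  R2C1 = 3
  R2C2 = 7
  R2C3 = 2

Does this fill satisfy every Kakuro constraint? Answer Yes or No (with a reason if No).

No — the down run R1C1–R2C1 sums to 5, not 6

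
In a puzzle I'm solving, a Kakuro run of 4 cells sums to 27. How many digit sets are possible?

3

4 distinct digits from 1–9 sum between 10 and 30.
Enumerating: {3,7,8,9}, {4,6,8,9}, {5,6,7,9}.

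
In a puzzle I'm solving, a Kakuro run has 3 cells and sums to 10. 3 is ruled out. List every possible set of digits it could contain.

3 distinct digits from 1–9 sum between 6 and 24.
Dropping sets that contain 3.

{1,2,7}; {1,4,5}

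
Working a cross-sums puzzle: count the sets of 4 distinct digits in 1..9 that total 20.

4 distinct digits from 1–9 sum between 10 and 30.

12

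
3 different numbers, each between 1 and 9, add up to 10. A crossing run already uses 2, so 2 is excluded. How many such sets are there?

2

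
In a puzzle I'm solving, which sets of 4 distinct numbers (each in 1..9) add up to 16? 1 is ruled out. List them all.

{2,3,4,7}; {2,3,5,6}

4 distinct digits from 1–9 sum between 10 and 30.
Dropping sets that contain 1.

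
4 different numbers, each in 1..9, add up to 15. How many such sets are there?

6

4 distinct digits from 1–9 sum between 10 and 30.
Enumerating: {1,2,3,9}, {1,2,4,8}, {1,2,5,7}, {1,3,4,7}, {1,3,5,6}, {2,3,4,6}.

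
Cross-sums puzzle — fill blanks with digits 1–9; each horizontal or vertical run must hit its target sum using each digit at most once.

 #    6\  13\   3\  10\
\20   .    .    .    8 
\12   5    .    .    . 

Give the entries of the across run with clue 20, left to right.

1 9 2 8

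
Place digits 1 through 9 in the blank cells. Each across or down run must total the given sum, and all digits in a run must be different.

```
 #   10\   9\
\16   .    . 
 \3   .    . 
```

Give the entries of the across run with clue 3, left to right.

1, 2

16 in 2 cells must be {7,9}; 3 in 2 cells must be {1,2}.
The 16 across and the 9 down share only 7, so R1C2 = 7.
R2C2 = 9 − 7 = 2 completes the 9 down.
R1C1 = 16 − 7 = 9 completes the 16 across.
R2C1 = 3 − 2 = 1 completes the 3 across.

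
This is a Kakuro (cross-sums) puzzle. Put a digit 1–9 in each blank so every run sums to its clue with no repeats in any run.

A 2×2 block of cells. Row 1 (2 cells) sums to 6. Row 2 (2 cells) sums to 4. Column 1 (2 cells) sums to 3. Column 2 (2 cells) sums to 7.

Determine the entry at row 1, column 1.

2

4 in 2 cells must be {1,3}; 3 in 2 cells must be {1,2}.
The 4 across and the 3 down share only 1, so (2,1) = 1.
(2,2) = 4 − 1 = 3 completes the 4 across.
(1,1) = 3 − 1 = 2 completes the 3 down.
(1,2) = 6 − 2 = 4 completes the 6 across.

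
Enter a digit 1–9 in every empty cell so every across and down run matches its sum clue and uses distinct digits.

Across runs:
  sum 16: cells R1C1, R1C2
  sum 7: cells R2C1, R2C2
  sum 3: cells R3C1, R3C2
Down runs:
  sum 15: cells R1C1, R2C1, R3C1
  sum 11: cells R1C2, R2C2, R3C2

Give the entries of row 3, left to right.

2 1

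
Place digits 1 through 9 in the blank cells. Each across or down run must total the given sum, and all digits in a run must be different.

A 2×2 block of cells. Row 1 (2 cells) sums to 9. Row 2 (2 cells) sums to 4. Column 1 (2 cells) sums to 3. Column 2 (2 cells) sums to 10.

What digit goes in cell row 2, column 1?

4 in 2 cells must be {1,3}; 3 in 2 cells must be {1,2}.
The 4 across and the 3 down share only 1, so (2,1) = 1.
(2,2) = 4 − 1 = 3 completes the 4 across.
(1,1) = 3 − 1 = 2 completes the 3 down.
(1,2) = 9 − 2 = 7 completes the 9 across.

1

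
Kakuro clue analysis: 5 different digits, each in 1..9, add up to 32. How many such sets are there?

5 distinct digits from 1–9 sum between 15 and 35.
Enumerating: {2,6,7,8,9}, {3,5,7,8,9}, {4,5,6,8,9}.

3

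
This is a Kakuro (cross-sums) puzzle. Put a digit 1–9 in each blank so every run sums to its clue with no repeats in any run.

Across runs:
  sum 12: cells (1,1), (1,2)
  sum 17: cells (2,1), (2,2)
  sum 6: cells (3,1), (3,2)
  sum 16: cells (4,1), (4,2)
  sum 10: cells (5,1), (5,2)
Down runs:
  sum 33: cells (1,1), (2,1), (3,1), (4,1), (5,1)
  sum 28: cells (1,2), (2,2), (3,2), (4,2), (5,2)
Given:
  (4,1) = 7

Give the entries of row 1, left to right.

17 in 2 cells must be {8,9}; 16 in 2 cells must be {7,9}.
(4,2) = 16 − 7 = 9 completes the 16 across.
Given what's placed, (2,2) must be 8 to fit the 17 across and 28 down.
(2,1) = 17 − 8 = 9 completes the 17 across.
No cell is forced outright now. (3,1) can only be 4 or 5 (the digits allowed by both its 6 across and its 33 down). If (3,1) = 4: that forces (3,2) = 2, (5,1) = 8, after which (5,2) would have to be in {2} for the 10 across but in {3,4,5,6} for the 28 down — contradiction. So (3,1) = 5.
(3,2) = 6 − 5 = 1 completes the 6 across.
No cell is forced outright now. (1,1) can only be 4 or 8 (the digits allowed by both its 12 across and its 33 down). If (1,1) = 4: then (1,2) would have to be in {8} for the 12 across but in {3,4,6,7} for the 28 down — contradiction. So (1,1) = 8.
(1,2) = 12 − 8 = 4 completes the 12 across.

8 4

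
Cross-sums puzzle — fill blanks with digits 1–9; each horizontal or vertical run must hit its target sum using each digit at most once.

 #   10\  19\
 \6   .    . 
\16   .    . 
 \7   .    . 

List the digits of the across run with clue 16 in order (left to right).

7 9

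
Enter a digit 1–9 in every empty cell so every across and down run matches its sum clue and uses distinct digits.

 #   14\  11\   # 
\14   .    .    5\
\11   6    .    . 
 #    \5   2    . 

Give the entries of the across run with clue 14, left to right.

R1C1 = 14 − 6 = 8 completes the 14 down.
R1C2 = 14 − 8 = 6 completes the 14 across.
R2C2 = 11 − 8 = 3 completes the 11 down.
R2C3 = 11 − 9 = 2 completes the 11 across.
R3C3 = 5 − 2 = 3 completes the 5 across.

8 6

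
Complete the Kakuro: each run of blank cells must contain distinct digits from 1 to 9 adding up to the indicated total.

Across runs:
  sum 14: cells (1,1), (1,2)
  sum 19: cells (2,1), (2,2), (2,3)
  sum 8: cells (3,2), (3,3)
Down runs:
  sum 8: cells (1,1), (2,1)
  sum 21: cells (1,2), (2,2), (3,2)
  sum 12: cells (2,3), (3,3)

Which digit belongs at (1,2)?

9

Nothing is forced directly, so branch on (1,1), whose candidates are 5 or 6. If (1,1) = 6: that forces (1,2) = 8, (2,1) = 2, (2,2) = 9, (2,3) = 8, after which (3,2) would have to be in {1,2,3,5,6,7} for the 8 across but in {4} for the 21 down — contradiction. So (1,1) = 5.
(1,2) = 14 − 5 = 9 completes the 14 across.
(2,1) = 8 − 5 = 3 completes the 8 down.
(2,2) = 7: the only remaining digit allowed by both the 19 across and the 21 down.
(2,3) = 19 − 10 = 9 completes the 19 across.
(3,2) = 21 − 16 = 5 completes the 21 down.
(3,3) = 8 − 5 = 3 completes the 8 across.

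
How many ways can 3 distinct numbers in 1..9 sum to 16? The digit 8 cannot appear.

3 distinct digits from 1–9 sum between 6 and 24.
Dropping sets that contain 8.
Enumerating: {1,6,9}, {2,5,9}, {3,4,9}, {3,6,7}, {4,5,7}.

5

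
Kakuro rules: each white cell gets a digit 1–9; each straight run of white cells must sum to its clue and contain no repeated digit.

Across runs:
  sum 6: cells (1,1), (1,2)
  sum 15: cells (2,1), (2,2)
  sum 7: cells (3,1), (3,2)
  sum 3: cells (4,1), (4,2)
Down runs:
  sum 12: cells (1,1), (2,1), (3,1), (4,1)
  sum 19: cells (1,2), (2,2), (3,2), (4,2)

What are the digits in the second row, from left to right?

6, 9

3 in 2 cells must be {1,2}.
Only 6 fits (2,1) under both its across sum 15 and down sum 12.
(2,2) = 15 − 6 = 9 completes the 15 across.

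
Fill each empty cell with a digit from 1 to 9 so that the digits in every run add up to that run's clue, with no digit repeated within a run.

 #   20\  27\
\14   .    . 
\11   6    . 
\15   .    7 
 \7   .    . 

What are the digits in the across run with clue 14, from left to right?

R2C2 = 11 − 6 = 5 completes the 11 across.
R3C1 = 15 − 7 = 8 completes the 15 across.
R4C2 = 6: the only remaining digit allowed by both the 7 across and the 27 down.
R1C1 = 5: the only remaining digit allowed by both the 14 across and the 20 down.
R1C2 = 14 − 5 = 9 completes the 14 across.
R4C1 = 7 − 6 = 1 completes the 7 across.

5, 9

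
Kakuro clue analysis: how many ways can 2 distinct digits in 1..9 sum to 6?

2

2 distinct digits from 1–9 sum between 3 and 17.
Enumerating: {1,5}, {2,4}.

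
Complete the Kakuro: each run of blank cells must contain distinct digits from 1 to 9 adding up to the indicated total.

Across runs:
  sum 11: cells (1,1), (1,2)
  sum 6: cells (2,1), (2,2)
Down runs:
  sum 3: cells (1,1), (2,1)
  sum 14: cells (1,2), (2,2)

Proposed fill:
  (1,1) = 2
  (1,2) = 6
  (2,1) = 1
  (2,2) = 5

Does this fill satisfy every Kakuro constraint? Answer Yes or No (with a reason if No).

No — the down run (1,2)–(2,2) sums to 11, not 14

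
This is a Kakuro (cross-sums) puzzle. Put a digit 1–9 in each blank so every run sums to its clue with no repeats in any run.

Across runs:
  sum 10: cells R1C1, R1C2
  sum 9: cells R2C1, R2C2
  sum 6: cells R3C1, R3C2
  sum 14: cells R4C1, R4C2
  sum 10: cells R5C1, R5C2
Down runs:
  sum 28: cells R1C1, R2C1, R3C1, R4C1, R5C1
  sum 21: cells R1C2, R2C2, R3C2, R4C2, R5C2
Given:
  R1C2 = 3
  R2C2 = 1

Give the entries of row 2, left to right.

8 1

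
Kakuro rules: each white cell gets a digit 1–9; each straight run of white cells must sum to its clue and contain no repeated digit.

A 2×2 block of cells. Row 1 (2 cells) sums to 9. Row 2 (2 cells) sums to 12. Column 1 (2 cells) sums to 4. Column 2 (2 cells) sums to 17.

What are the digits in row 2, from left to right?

3 9

4 in 2 cells must be {1,3}; 17 in 2 cells must be {8,9}.
The 9 across and the 17 down share only 8, so (1,2) = 8.
The 12 across and the 4 down share only 3, so (2,1) = 3.
(2,2) = 12 − 3 = 9 completes the 12 across.
(1,1) = 9 − 8 = 1 completes the 9 across.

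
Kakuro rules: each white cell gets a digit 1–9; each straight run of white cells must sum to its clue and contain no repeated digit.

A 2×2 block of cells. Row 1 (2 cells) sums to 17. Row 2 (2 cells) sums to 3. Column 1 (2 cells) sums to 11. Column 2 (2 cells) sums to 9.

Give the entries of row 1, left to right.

17 in 2 cells must be {8,9}; 3 in 2 cells must be {1,2}.
The 17 across and the 9 down share only 8, so (1,2) = 8.
The 3 across and the 11 down share only 2, so (2,1) = 2.
(2,2) = 3 − 2 = 1 completes the 3 across.
(1,1) = 17 − 8 = 9 completes the 17 across.

9 8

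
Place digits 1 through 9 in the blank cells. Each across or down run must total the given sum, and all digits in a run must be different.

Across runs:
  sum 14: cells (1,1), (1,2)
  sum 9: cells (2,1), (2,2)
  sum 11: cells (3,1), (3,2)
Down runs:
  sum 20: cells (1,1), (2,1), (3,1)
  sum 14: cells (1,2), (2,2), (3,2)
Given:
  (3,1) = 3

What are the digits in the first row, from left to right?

9, 5

Given what's placed, (2,1) must be 8 to fit the 9 across and 20 down.
(2,2) = 9 − 8 = 1 completes the 9 across.
(3,2) = 11 − 3 = 8 completes the 11 across.
(1,1) = 20 − 11 = 9 completes the 20 down.
(1,2) = 14 − 9 = 5 completes the 14 across.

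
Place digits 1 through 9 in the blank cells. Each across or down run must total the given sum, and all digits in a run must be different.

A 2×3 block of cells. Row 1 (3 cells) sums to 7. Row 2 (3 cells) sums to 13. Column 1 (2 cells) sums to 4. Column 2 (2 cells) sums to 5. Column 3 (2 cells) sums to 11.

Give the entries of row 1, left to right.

7 in 3 cells must be {1,2,4}; 4 in 2 cells must be {1,3}.
The 7 across and the 4 down share only 1, so (1,1) = 1.
(2,1) = 4 − 1 = 3 completes the 4 down.
Nothing is forced directly, so branch on (1,2), whose candidates are 2 or 4. If (1,2) = 2: that forces (1,3) = 4, after which (2,2) would have to be in {1,2,4,6,8,9} for the 13 across but in {3} for the 5 down — contradiction. So (1,2) = 4.
(1,3) = 7 − 5 = 2 completes the 7 across.
(2,2) = 5 − 4 = 1 completes the 5 down.
(2,3) = 13 − 4 = 9 completes the 13 across.

1 4 2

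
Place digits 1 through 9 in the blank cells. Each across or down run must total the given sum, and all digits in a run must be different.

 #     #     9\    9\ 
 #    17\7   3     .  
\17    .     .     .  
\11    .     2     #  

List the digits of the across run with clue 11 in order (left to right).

17 in 2 cells must be {8,9}.
R1C3 = 7 − 3 = 4 completes the 7 across.
R2C2 = 9 − 5 = 4 completes the 9 down.
R2C3 = 9 − 4 = 5 completes the 9 down.
R3C1 = 11 − 2 = 9 completes the 11 across.
R2C1 = 17 − 9 = 8 completes the 17 across.

9 2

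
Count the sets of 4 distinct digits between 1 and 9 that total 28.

4 distinct digits from 1–9 sum between 10 and 30.
Enumerating: {4,7,8,9}, {5,6,8,9}.

2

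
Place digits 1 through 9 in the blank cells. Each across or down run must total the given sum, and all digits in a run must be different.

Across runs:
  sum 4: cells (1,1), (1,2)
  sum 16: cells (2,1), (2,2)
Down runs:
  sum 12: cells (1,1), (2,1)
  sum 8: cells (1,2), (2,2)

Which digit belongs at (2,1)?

9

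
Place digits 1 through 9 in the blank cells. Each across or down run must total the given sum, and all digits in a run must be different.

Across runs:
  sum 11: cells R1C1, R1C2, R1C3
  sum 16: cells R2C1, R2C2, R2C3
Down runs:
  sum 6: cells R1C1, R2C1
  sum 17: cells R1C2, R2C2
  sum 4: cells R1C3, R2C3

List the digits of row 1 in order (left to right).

2 8 1

17 in 2 cells must be {8,9}; 4 in 2 cells must be {1,3}.
The 11 across and the 17 down share only 8, so R1C2 = 8.
Given what's placed, R1C3 must be 1 to fit the 11 across and 4 down.
R2C2 = 17 − 8 = 9 completes the 17 down.
R2C3 = 4 − 1 = 3 completes the 4 down.
R1C1 = 11 − 9 = 2 completes the 11 across.
R2C1 = 16 − 12 = 4 completes the 16 across.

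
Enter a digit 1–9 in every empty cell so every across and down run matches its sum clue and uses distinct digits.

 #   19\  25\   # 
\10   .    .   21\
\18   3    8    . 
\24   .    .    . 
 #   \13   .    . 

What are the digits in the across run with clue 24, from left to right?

24 in 3 cells must be {7,8,9}.
R2C3 = 18 − 11 = 7 completes the 18 across.
Nothing is forced directly, so branch on R3C3, whose candidates are 8 or 9. If R3C3 = 9: that forces R3C1 = 7, after which R3C2 would have to be in {8} for the 24 across but in {1,2,3,4,5,6,7,9} for the 25 down — contradiction. So R3C3 = 8.
R4C3 = 21 − 15 = 6 completes the 21 down.
R4C2 = 13 − 6 = 7 completes the 13 across.
Given what's placed, R3C2 must be 9 to fit the 24 across and 25 down.
R1C2 = 25 − 24 = 1 completes the 25 down.
R3C1 = 24 − 17 = 7 completes the 24 across.

7, 9, 8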